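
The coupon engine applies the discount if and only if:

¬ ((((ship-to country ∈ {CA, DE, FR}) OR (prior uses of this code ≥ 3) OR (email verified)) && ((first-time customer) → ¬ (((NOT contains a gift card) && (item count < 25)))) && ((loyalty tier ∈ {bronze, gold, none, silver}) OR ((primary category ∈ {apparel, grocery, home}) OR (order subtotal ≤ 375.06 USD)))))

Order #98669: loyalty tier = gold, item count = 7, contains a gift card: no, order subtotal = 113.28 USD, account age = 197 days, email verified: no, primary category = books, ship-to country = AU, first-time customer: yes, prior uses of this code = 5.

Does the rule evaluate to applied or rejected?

Applied

Atomic conditions:
  ship-to country ∈ {CA, DE, FR}: AU is not in the set → false
  prior uses of this code ≥ 3: 5 ≥ 3 is true
  email verified: no → false
  first-time customer: yes → true
  NOT contains a gift card: no → true
  item count < 25: 7 < 25 is true
  loyalty tier ∈ {bronze, gold, none, silver}: gold is in the set → true
  primary category ∈ {apparel, grocery, home}: books is not in the set → false
  order subtotal ≤ 375.06 USD: 113.28 ≤ 375.06 is true
Combine:
[1.1] false OR true OR false = true
[1.2.2.1] true AND true = true
[1.2.2] NOT true = false
[1.2] true → false = false
[1.3.2] false OR true = true
[1.3] true OR true = true
[1] true AND false AND true = false
[root] NOT false = true
Overall: true → applied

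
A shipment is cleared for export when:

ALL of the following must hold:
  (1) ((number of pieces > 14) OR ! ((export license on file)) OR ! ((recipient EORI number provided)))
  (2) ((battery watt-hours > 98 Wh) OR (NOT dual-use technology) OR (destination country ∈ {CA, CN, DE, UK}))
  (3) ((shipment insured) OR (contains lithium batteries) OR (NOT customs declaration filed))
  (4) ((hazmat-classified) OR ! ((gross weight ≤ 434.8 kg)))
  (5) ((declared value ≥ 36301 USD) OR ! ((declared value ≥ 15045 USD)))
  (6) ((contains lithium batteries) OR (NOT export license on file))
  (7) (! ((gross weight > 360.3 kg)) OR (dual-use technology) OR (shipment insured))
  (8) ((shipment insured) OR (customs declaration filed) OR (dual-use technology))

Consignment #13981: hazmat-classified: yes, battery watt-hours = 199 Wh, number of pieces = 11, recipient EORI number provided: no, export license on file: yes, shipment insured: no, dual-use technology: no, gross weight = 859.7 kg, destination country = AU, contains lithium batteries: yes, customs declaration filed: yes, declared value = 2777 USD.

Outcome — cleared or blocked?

Atomic conditions:
  number of pieces > 14: 11 > 14 is false
  export license on file: yes → true
  recipient EORI number provided: no → false
  battery watt-hours > 98 Wh: 199 > 98 is true
  NOT dual-use technology: no → true
  destination country ∈ {CA, CN, DE, UK}: AU is not in the set → false
  shipment insured: no → false
  contains lithium batteries: yes → true
  NOT customs declaration filed: yes → false
  hazmat-classified: yes → true
  gross weight ≤ 434.8 kg: 859.7 ≤ 434.8 is false
  declared value ≥ 36301 USD: 2777 ≥ 36301 is false
  declared value ≥ 15045 USD: 2777 ≥ 15045 is false
  NOT export license on file: yes → false
  gross weight > 360.3 kg: 859.7 > 360.3 is true
  dual-use technology: no → false
  customs declaration filed: yes → true
Combine:
[1.2] NOT true = false
[1.3] NOT false = true
[1] false OR false OR true = true
[2] true OR true OR false = true
[3] false OR true OR false = true
[4.2] NOT false = true
[4] true OR true = true
[5.2] NOT false = true
[5] false OR true = true
[6] true OR false = true
[7.1] NOT true = false
[7] false OR false OR false = false
[8] false OR true OR false = true
[root] true AND true AND true AND true AND true AND true AND false AND true = false
Overall: false → blocked

Blocked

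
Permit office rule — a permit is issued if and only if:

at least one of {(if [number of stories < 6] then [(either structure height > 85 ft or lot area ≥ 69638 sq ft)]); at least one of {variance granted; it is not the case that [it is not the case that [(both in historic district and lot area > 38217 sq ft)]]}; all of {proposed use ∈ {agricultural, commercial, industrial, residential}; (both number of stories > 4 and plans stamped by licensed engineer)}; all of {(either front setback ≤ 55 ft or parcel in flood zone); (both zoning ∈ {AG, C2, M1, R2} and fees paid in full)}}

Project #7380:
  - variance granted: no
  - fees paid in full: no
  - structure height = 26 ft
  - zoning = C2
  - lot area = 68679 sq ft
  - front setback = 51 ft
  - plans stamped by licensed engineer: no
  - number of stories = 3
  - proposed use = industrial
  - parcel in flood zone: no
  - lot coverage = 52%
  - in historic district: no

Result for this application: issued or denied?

Atomic conditions:
  number of stories < 6: 3 < 6 is true
  structure height > 85 ft: 26 > 85 is false
  lot area ≥ 69638 sq ft: 68679 ≥ 69638 is false
  variance granted: no → false
  in historic district: no → false
  lot area > 38217 sq ft: 68679 > 38217 is true
  proposed use ∈ {agricultural, commercial, industrial, residential}: industrial is in the set → true
  number of stories > 4: 3 > 4 is false
  plans stamped by licensed engineer: no → false
  front setback ≤ 55 ft: 51 ≤ 55 is true
  parcel in flood zone: no → false
  zoning ∈ {AG, C2, M1, R2}: C2 is in the set → true
  fees paid in full: no → false
Combine:
[1.2] false OR false = false
[1] true → false = false
[2.2.1.1] false AND true = false
[2.2.1] NOT false = true
[2.2] NOT true = false
[2] false OR false = false
[3.2] false AND false = false
[3] true AND false = false
[4.1] true OR false = true
[4.2] true AND false = false
[4] true AND false = false
[root] false OR false OR false OR false = false
Overall: false → denied

Denied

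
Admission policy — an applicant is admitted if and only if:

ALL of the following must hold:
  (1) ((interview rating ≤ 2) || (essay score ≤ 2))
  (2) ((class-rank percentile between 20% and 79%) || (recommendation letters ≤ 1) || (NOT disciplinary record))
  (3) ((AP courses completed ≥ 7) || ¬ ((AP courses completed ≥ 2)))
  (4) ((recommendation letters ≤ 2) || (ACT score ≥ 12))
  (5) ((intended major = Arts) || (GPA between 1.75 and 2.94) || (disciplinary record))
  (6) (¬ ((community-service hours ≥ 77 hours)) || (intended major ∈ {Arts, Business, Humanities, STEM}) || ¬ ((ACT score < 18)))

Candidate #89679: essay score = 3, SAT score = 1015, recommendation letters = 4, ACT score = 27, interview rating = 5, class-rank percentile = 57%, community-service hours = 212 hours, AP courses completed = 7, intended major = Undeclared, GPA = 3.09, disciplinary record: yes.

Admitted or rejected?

Atomic conditions:
  interview rating ≤ 2: 5 ≤ 2 is false
  essay score ≤ 2: 3 ≤ 2 is false
  class-rank percentile between 20% and 79%: 57 in [20, 79] is true
  recommendation letters ≤ 1: 4 ≤ 1 is false
  NOT disciplinary record: yes → false
  AP courses completed ≥ 7: 7 ≥ 7 is true
  AP courses completed ≥ 2: 7 ≥ 2 is true
  recommendation letters ≤ 2: 4 ≤ 2 is false
  ACT score ≥ 12: 27 ≥ 12 is true
  intended major = Arts: Undeclared == Arts is false
  GPA between 1.75 and 2.94: 3.09 in [1.75, 2.94] is false
  disciplinary record: yes → true
  community-service hours ≥ 77 hours: 212 ≥ 77 is true
  intended major ∈ {Arts, Business, Humanities, STEM}: Undeclared is not in the set → false
  ACT score < 18: 27 < 18 is false
Combine:
[1] false OR false = false
[2] true OR false OR false = true
[3.2] NOT true = false
[3] true OR false = true
[4] false OR true = true
[5] false OR false OR true = true
[6.1] NOT true = false
[6.3] NOT false = true
[6] false OR false OR true = true
[root] false AND true AND true AND true AND true AND true = false
Overall: false → rejected

Rejected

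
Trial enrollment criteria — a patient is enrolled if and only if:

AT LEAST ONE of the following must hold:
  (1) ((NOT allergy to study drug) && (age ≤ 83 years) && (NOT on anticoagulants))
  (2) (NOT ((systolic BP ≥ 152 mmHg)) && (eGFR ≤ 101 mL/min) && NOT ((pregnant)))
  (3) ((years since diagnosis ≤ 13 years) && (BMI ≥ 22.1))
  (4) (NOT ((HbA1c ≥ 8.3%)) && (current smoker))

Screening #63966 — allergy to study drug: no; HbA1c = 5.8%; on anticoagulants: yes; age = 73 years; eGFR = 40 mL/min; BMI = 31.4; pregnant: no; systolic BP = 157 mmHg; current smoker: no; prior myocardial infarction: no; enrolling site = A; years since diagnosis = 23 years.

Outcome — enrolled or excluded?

Excluded

Atomic conditions:
  NOT allergy to study drug: no → true
  age ≤ 83 years: 73 ≤ 83 is true
  NOT on anticoagulants: yes → false
  systolic BP ≥ 152 mmHg: 157 ≥ 152 is true
  eGFR ≤ 101 mL/min: 40 ≤ 101 is true
  pregnant: no → false
  years since diagnosis ≤ 13 years: 23 ≤ 13 is false
  BMI ≥ 22.1: 31.4 ≥ 22.1 is true
  HbA1c ≥ 8.3%: 5.8 ≥ 8.3 is false
  current smoker: no → false
Combine:
[1] true AND true AND false = false
[2.1] NOT true = false
[2.3] NOT false = true
[2] false AND true AND true = false
[3] false AND true = false
[4.1] NOT false = true
[4] true AND false = false
[root] false OR false OR false OR false = false
Overall: false → excluded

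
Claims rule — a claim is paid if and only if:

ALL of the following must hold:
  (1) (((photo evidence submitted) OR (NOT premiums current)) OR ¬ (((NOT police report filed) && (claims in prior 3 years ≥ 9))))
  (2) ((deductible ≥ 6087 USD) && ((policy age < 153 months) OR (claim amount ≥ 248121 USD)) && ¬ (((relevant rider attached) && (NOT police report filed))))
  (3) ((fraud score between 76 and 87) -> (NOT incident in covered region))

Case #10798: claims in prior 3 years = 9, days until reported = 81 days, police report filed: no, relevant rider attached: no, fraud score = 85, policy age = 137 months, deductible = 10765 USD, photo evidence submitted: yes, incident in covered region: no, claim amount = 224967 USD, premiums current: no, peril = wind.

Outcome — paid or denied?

Atomic conditions:
  photo evidence submitted: yes → true
  NOT premiums current: no → true
  NOT police report filed: no → true
  claims in prior 3 years ≥ 9: 9 ≥ 9 is true
  deductible ≥ 6087 USD: 10765 ≥ 6087 is true
  policy age < 153 months: 137 < 153 is true
  claim amount ≥ 248121 USD: 224967 ≥ 248121 is false
  relevant rider attached: no → false
  fraud score between 76 and 87: 85 in [76, 87] is true
  NOT incident in covered region: no → true
Combine:
[1.1] true OR true = true
[1.2.1] true AND true = true
[1.2] NOT true = false
[1] true OR false = true
[2.2] true OR false = true
[2.3.1] false AND true = false
[2.3] NOT false = true
[2] true AND true AND true = true
[3] true → true = true
[root] true AND true AND true = true
Overall: true → paid

Paid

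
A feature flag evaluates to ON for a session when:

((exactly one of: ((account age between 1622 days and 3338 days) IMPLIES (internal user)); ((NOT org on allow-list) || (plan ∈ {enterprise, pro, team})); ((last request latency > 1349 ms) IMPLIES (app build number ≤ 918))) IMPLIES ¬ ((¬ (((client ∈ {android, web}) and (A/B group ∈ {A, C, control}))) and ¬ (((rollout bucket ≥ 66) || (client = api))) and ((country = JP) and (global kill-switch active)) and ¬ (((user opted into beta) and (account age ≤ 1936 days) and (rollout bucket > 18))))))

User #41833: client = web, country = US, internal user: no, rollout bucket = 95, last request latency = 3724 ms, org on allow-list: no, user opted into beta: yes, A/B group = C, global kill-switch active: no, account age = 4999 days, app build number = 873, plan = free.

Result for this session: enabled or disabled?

Enabled

Atomic conditions:
  account age between 1622 days and 3338 days: 4999 in [1622, 3338] is false
  internal user: no → false
  NOT org on allow-list: no → true
  plan ∈ {enterprise, pro, team}: free is not in the set → false
  last request latency > 1349 ms: 3724 > 1349 is true
  app build number ≤ 918: 873 ≤ 918 is true
  client ∈ {android, web}: web is in the set → true
  A/B group ∈ {A, C, control}: C is in the set → true
  rollout bucket ≥ 66: 95 ≥ 66 is true
  client = api: web == api is false
  country = JP: US == JP is false
  global kill-switch active: no → false
  user opted into beta: yes → true
  account age ≤ 1936 days: 4999 ≤ 1936 is false
  rollout bucket > 18: 95 > 18 is true
Combine:
[1.1] false → false (antecedent false ⇒ implication holds) = true
[1.2] true OR false = true
[1.3] true → true = true
[1] exactly-one(true, true, true) = false
[2.1.1.1] true AND true = true
[2.1.1] NOT true = false
[2.1.2.1] true OR false = true
[2.1.2] NOT true = false
[2.1.3] false AND false = false
[2.1.4.1] true AND false AND true = false
[2.1.4] NOT false = true
[2.1] false AND false AND false AND true = false
[2] NOT false = true
[root] false → true (antecedent false ⇒ implication holds) = true
Overall: true → enabled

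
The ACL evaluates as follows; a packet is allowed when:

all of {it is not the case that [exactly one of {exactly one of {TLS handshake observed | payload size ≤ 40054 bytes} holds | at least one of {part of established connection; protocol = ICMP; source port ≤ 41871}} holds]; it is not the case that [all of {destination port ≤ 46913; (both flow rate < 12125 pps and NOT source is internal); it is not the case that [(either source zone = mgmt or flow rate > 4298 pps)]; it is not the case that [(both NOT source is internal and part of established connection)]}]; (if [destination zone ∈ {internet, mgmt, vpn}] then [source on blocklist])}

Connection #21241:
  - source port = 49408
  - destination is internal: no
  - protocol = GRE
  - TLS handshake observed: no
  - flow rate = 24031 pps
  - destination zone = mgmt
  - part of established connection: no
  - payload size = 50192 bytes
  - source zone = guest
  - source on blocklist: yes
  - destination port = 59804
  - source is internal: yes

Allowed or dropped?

Atomic conditions:
  TLS handshake observed: no → false
  payload size ≤ 40054 bytes: 50192 ≤ 40054 is false
  part of established connection: no → false
  protocol = ICMP: GRE == ICMP is false
  source port ≤ 41871: 49408 ≤ 41871 is false
  destination port ≤ 46913: 59804 ≤ 46913 is false
  flow rate < 12125 pps: 24031 < 12125 is false
  NOT source is internal: yes → false
  source zone = mgmt: guest == mgmt is false
  flow rate > 4298 pps: 24031 > 4298 is true
  destination zone ∈ {internet, mgmt, vpn}: mgmt is in the set → true
  source on blocklist: yes → true
Combine:
[1.1.1] exactly-one(false, false) = false
[1.1.2] false OR false OR false = false
[1.1] exactly-one(false, false) = false
[1] NOT false = true
[2.1.2] false AND false = false
[2.1.3.1] false OR true = true
[2.1.3] NOT true = false
[2.1.4.1] false AND false = false
[2.1.4] NOT false = true
[2.1] false AND false AND false AND true = false
[2] NOT false = true
[3] true → true = true
[root] true AND true AND true = true
Overall: true → allowed

Allowed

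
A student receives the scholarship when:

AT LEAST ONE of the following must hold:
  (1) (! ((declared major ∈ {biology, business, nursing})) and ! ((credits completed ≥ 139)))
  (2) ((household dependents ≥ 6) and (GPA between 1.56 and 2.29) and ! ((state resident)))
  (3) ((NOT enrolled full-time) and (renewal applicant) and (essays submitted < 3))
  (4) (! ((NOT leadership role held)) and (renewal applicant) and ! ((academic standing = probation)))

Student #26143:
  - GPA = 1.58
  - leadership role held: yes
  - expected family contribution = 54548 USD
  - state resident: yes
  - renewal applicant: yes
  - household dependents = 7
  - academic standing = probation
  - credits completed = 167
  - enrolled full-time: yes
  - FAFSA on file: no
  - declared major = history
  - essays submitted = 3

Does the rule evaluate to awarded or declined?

Declined

Atomic conditions:
  declared major ∈ {biology, business, nursing}: history is not in the set → false
  credits completed ≥ 139: 167 ≥ 139 is true
  household dependents ≥ 6: 7 ≥ 6 is true
  GPA between 1.56 and 2.29: 1.58 in [1.56, 2.29] is true
  state resident: yes → true
  NOT enrolled full-time: yes → false
  renewal applicant: yes → true
  essays submitted < 3: 3 < 3 is false
  NOT leadership role held: yes → false
  academic standing = probation: probation == probation is true
Combine:
[1.1] NOT false = true
[1.2] NOT true = false
[1] true AND false = false
[2.3] NOT true = false
[2] true AND true AND false = false
[3] false AND true AND false = false
[4.1] NOT false = true
[4.3] NOT true = false
[4] true AND true AND false = false
[root] false OR false OR false OR false = false
Overall: false → declined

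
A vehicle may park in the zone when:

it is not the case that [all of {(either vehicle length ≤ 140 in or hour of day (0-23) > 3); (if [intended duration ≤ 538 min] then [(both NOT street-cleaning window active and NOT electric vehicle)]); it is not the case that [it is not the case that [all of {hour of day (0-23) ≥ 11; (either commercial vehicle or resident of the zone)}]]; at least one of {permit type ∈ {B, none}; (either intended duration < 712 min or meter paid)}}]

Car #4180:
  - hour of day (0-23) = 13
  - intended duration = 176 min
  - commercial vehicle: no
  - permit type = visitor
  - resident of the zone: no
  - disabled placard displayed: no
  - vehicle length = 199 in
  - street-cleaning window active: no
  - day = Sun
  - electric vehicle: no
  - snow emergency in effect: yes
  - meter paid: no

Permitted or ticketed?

Atomic conditions:
  vehicle length ≤ 140 in: 199 ≤ 140 is false
  hour of day (0-23) > 3: 13 > 3 is true
  intended duration ≤ 538 min: 176 ≤ 538 is true
  NOT street-cleaning window active: no → true
  NOT electric vehicle: no → true
  hour of day (0-23) ≥ 11: 13 ≥ 11 is true
  commercial vehicle: no → false
  resident of the zone: no → false
  permit type ∈ {B, none}: visitor is not in the set → false
  intended duration < 712 min: 176 < 712 is true
  meter paid: no → false
Combine:
[1.1] false OR true = true
[1.2.2] true AND true = true
[1.2] true → true = true
[1.3.1.1.2] false OR false = false
[1.3.1.1] true AND false = false
[1.3.1] NOT false = true
[1.3] NOT true = false
[1.4.2] true OR false = true
[1.4] false OR true = true
[1] true AND true AND false AND true = false
[root] NOT false = true
Overall: true → permitted

Permitted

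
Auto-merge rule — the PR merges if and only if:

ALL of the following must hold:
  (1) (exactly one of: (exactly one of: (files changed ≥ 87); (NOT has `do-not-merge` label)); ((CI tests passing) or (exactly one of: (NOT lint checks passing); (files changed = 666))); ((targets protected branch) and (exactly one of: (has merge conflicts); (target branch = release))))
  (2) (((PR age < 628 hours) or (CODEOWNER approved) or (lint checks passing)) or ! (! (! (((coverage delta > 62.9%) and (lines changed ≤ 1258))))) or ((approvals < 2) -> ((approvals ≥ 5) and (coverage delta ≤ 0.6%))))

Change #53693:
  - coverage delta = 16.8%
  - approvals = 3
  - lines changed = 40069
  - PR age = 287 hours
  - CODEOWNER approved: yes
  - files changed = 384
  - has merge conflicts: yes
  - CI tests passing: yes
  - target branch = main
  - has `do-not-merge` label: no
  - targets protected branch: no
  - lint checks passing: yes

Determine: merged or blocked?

Atomic conditions:
  files changed ≥ 87: 384 ≥ 87 is true
  NOT has `do-not-merge` label: no → true
  CI tests passing: yes → true
  NOT lint checks passing: yes → false
  files changed = 666: 384 == 666 is false
  targets protected branch: no → false
  has merge conflicts: yes → true
  target branch = release: main == release is false
  PR age < 628 hours: 287 < 628 is true
  CODEOWNER approved: yes → true
  lint checks passing: yes → true
  coverage delta > 62.9%: 16.8 > 62.9 is false
  lines changed ≤ 1258: 40069 ≤ 1258 is false
  approvals < 2: 3 < 2 is false
  approvals ≥ 5: 3 ≥ 5 is false
  coverage delta ≤ 0.6%: 16.8 ≤ 0.6 is false
Combine:
[1.1] exactly-one(true, true) = false
[1.2.2] exactly-one(false, false) = false
[1.2] true OR false = true
[1.3.2] exactly-one(true, false) = true
[1.3] false AND true = false
[1] exactly-one(false, true, false) = true
[2.1] true OR true OR true = true
[2.2.1.1.1] false AND false = false
[2.2.1.1] NOT false = true
[2.2.1] NOT true = false
[2.2] NOT false = true
[2.3.2] false AND false = false
[2.3] false → false (antecedent false ⇒ implication holds) = true
[2] true OR true OR true = true
[root] true AND true = true
Overall: true → merged

Merged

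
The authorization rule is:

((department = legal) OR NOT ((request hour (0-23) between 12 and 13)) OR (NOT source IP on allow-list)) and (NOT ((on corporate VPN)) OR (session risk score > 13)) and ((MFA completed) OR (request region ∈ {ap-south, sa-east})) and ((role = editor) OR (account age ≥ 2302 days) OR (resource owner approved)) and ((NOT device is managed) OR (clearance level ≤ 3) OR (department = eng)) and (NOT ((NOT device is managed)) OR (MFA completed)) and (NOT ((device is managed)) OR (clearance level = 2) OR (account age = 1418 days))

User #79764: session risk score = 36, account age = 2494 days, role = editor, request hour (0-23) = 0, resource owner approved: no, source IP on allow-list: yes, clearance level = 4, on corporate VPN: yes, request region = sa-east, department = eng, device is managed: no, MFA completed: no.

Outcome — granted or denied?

Atomic conditions:
  department = legal: eng == legal is false
  request hour (0-23) between 12 and 13: 0 in [12, 13] is false
  NOT source IP on allow-list: yes → false
  on corporate VPN: yes → true
  session risk score > 13: 36 > 13 is true
  MFA completed: no → false
  request region ∈ {ap-south, sa-east}: sa-east is in the set → true
  role = editor: editor == editor is true
  account age ≥ 2302 days: 2494 ≥ 2302 is true
  resource owner approved: no → false
  NOT device is managed: no → true
  clearance level ≤ 3: 4 ≤ 3 is false
  department = eng: eng == eng is true
  device is managed: no → false
  clearance level = 2: 4 == 2 is false
  account age = 1418 days: 2494 == 1418 is false
Combine:
[1.2] NOT false = true
[1] false OR true OR false = true
[2.1] NOT true = false
[2] false OR true = true
[3] false OR true = true
[4] true OR true OR false = true
[5] true OR false OR true = true
[6.1] NOT true = false
[6] false OR false = false
[7.1] NOT false = true
[7] true OR false OR false = true
[root] true AND true AND true AND true AND true AND false AND true = false
Overall: false → denied

Denied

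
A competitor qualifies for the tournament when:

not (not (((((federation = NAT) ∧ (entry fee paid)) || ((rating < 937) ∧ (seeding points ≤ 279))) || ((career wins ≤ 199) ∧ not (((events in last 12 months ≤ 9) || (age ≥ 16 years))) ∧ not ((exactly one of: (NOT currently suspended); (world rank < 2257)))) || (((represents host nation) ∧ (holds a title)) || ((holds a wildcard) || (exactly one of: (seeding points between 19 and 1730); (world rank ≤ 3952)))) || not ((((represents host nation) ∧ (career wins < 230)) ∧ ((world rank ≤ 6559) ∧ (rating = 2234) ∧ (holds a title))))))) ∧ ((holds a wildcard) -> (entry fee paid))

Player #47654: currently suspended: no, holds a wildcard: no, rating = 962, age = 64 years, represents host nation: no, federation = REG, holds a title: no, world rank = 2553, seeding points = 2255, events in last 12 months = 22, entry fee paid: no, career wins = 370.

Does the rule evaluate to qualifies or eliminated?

Qualifies

Atomic conditions:
  federation = NAT: REG == NAT is false
  entry fee paid: no → false
  rating < 937: 962 < 937 is false
  seeding points ≤ 279: 2255 ≤ 279 is false
  career wins ≤ 199: 370 ≤ 199 is false
  events in last 12 months ≤ 9: 22 ≤ 9 is false
  age ≥ 16 years: 64 ≥ 16 is true
  NOT currently suspended: no → true
  world rank < 2257: 2553 < 2257 is false
  represents host nation: no → false
  holds a title: no → false
  holds a wildcard: no → false
  seeding points between 19 and 1730: 2255 in [19, 1730] is false
  world rank ≤ 3952: 2553 ≤ 3952 is true
  career wins < 230: 370 < 230 is false
  world rank ≤ 6559: 2553 ≤ 6559 is true
  rating = 2234: 962 == 2234 is false
Combine:
[1.1.1.1.1] false AND false = false
[1.1.1.1.2] false AND false = false
[1.1.1.1] false OR false = false
[1.1.1.2.2.1] false OR true = true
[1.1.1.2.2] NOT true = false
[1.1.1.2.3.1] exactly-one(true, false) = true
[1.1.1.2.3] NOT true = false
[1.1.1.2] false AND false AND false = false
[1.1.1.3.1] false AND false = false
[1.1.1.3.2.2] exactly-one(false, true) = true
[1.1.1.3.2] false OR true = true
[1.1.1.3] false OR true = true
[1.1.1.4.1.1] false AND false = false
[1.1.1.4.1.2] true AND false AND false = false
[1.1.1.4.1] false AND false = false
[1.1.1.4] NOT false = true
[1.1.1] false OR false OR true OR true = true
[1.1] NOT true = false
[1] NOT false = true
[2] false → false (antecedent false ⇒ implication holds) = true
[root] true AND true = true
Overall: true → qualifies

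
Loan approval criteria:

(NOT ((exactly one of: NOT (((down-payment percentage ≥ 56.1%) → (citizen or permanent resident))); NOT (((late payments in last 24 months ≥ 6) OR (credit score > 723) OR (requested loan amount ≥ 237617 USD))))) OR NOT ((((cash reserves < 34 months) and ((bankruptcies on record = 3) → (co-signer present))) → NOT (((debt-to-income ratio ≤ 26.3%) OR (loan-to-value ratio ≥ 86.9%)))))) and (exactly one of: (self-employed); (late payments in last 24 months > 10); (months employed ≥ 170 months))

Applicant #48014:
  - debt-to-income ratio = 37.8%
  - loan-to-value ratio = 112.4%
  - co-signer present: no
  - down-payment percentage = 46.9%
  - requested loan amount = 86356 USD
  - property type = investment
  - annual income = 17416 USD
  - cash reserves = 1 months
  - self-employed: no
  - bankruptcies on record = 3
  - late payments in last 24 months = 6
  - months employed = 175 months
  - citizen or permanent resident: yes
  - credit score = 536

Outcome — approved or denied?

Approved

Atomic conditions:
  down-payment percentage ≥ 56.1%: 46.9 ≥ 56.1 is false
  citizen or permanent resident: yes → true
  late payments in last 24 months ≥ 6: 6 ≥ 6 is true
  credit score > 723: 536 > 723 is false
  requested loan amount ≥ 237617 USD: 86356 ≥ 237617 is false
  cash reserves < 34 months: 1 < 34 is true
  bankruptcies on record = 3: 3 == 3 is true
  co-signer present: no → false
  debt-to-income ratio ≤ 26.3%: 37.8 ≤ 26.3 is false
  loan-to-value ratio ≥ 86.9%: 112.4 ≥ 86.9 is true
  self-employed: no → false
  late payments in last 24 months > 10: 6 > 10 is false
  months employed ≥ 170 months: 175 ≥ 170 is true
Combine:
[1.1.1.1.1] false → true (antecedent false ⇒ implication holds) = true
[1.1.1.1] NOT true = false
[1.1.1.2.1] true OR false OR false = true
[1.1.1.2] NOT true = false
[1.1.1] exactly-one(false, false) = false
[1.1] NOT false = true
[1.2.1.1.2] true → false = false
[1.2.1.1] true AND false = false
[1.2.1.2.1] false OR true = true
[1.2.1.2] NOT true = false
[1.2.1] false → false (antecedent false ⇒ implication holds) = true
[1.2] NOT true = false
[1] true OR false = true
[2] exactly-one(false, false, true) = true
[root] true AND true = true
Overall: true → approved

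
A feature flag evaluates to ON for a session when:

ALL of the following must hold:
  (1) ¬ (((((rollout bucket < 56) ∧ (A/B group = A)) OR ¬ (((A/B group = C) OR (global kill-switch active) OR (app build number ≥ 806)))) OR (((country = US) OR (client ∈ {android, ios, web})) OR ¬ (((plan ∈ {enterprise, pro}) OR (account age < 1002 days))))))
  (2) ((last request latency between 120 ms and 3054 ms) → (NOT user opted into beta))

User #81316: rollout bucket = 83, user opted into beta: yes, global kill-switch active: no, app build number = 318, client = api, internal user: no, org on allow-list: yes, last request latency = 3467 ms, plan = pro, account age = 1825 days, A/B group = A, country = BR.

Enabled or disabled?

Disabled

Atomic conditions:
  rollout bucket < 56: 83 < 56 is false
  A/B group = A: A == A is true
  A/B group = C: A == C is false
  global kill-switch active: no → false
  app build number ≥ 806: 318 ≥ 806 is false
  country = US: BR == US is false
  client ∈ {android, ios, web}: api is not in the set → false
  plan ∈ {enterprise, pro}: pro is in the set → true
  account age < 1002 days: 1825 < 1002 is false
  last request latency between 120 ms and 3054 ms: 3467 in [120, 3054] is false
  NOT user opted into beta: yes → false
Combine:
[1.1.1.1] false AND true = false
[1.1.1.2.1] false OR false OR false = false
[1.1.1.2] NOT false = true
[1.1.1] false OR true = true
[1.1.2.1] false OR false = false
[1.1.2.2.1] true OR false = true
[1.1.2.2] NOT true = false
[1.1.2] false OR false = false
[1.1] true OR false = true
[1] NOT true = false
[2] false → false (antecedent false ⇒ implication holds) = true
[root] false AND true = false
Overall: false → disabled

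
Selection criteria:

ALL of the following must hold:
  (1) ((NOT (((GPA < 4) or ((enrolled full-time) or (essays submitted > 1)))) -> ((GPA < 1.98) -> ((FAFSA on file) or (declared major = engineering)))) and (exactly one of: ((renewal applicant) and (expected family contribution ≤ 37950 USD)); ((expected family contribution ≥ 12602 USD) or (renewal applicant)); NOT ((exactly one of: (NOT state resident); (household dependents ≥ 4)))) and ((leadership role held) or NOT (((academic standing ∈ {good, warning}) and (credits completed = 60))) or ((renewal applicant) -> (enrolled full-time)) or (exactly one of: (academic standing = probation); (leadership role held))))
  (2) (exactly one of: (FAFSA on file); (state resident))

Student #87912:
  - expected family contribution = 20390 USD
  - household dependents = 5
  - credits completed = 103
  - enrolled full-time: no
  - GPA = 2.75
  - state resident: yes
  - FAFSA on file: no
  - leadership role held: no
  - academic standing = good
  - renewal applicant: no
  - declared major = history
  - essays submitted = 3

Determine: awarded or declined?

Atomic conditions:
  GPA < 4: 2.75 < 4 is true
  enrolled full-time: no → false
  essays submitted > 1: 3 > 1 is true
  GPA < 1.98: 2.75 < 1.98 is false
  FAFSA on file: no → false
  declared major = engineering: history == engineering is false
  renewal applicant: no → false
  expected family contribution ≤ 37950 USD: 20390 ≤ 37950 is true
  expected family contribution ≥ 12602 USD: 20390 ≥ 12602 is true
  NOT state resident: yes → false
  household dependents ≥ 4: 5 ≥ 4 is true
  leadership role held: no → false
  academic standing ∈ {good, warning}: good is in the set → true
  credits completed = 60: 103 == 60 is false
  academic standing = probation: good == probation is false
  state resident: yes → true
Combine:
[1.1.1.1.2] false OR true = true
[1.1.1.1] true OR true = true
[1.1.1] NOT true = false
[1.1.2.2] false OR false = false
[1.1.2] false → false (antecedent false ⇒ implication holds) = true
[1.1] false → true (antecedent false ⇒ implication holds) = true
[1.2.1] false AND true = false
[1.2.2] true OR false = true
[1.2.3.1] exactly-one(false, true) = true
[1.2.3] NOT true = false
[1.2] exactly-one(false, true, false) = true
[1.3.2.1] true AND false = false
[1.3.2] NOT false = true
[1.3.3] false → false (antecedent false ⇒ implication holds) = true
[1.3.4] exactly-one(false, false) = false
[1.3] false OR true OR true OR false = true
[1] true AND true AND true = true
[2] exactly-one(false, true) = true
[root] true AND true = true
Overall: true → awarded

Awarded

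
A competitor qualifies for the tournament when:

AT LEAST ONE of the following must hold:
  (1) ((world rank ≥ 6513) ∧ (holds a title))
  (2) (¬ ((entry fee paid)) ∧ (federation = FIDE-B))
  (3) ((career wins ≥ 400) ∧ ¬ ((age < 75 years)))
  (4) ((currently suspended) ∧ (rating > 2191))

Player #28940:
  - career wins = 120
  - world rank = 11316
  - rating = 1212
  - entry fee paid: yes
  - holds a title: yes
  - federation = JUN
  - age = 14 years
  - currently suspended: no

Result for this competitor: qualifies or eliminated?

Atomic conditions:
  world rank ≥ 6513: 11316 ≥ 6513 is true
  holds a title: yes → true
  entry fee paid: yes → true
  federation = FIDE-B: JUN == FIDE-B is false
  career wins ≥ 400: 120 ≥ 400 is false
  age < 75 years: 14 < 75 is true
  currently suspended: no → false
  rating > 2191: 1212 > 2191 is false
Combine:
[1] true AND true = true
[2.1] NOT true = false
[2] false AND false = false
[3.2] NOT true = false
[3] false AND false = false
[4] false AND false = false
[root] true OR false OR false OR false = true
Overall: true → qualifies

Qualifies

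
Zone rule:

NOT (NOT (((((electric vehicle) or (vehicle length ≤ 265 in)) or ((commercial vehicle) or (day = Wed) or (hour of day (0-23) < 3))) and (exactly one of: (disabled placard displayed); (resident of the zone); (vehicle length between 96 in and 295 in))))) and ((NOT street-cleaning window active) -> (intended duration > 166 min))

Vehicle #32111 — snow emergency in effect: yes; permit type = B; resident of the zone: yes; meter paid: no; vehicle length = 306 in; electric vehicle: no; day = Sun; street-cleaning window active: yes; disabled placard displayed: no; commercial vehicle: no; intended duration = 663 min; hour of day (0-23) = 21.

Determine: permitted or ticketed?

Ticketed

Atomic conditions:
  electric vehicle: no → false
  vehicle length ≤ 265 in: 306 ≤ 265 is false
  commercial vehicle: no → false
  day = Wed: Sun == Wed is false
  hour of day (0-23) < 3: 21 < 3 is false
  disabled placard displayed: no → false
  resident of the zone: yes → true
  vehicle length between 96 in and 295 in: 306 in [96, 295] is false
  NOT street-cleaning window active: yes → false
  intended duration > 166 min: 663 > 166 is true
Combine:
[1.1.1.1.1] false OR false = false
[1.1.1.1.2] false OR false OR false = false
[1.1.1.1] false OR false = false
[1.1.1.2] exactly-one(false, true, false) = true
[1.1.1] false AND true = false
[1.1] NOT false = true
[1] NOT true = false
[2] false → true (antecedent false ⇒ implication holds) = true
[root] false AND true = false
Overall: false → ticketed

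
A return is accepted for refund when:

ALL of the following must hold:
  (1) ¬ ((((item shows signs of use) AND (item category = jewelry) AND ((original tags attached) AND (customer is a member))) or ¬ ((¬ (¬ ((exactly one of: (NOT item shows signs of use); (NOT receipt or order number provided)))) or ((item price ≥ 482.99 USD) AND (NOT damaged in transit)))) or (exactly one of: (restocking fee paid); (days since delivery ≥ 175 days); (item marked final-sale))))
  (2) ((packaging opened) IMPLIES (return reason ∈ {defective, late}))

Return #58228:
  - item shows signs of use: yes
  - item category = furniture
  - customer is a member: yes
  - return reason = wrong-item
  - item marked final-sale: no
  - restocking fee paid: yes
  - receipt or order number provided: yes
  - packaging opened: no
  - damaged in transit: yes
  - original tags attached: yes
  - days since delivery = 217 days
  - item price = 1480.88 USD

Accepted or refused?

Atomic conditions:
  item shows signs of use: yes → true
  item category = jewelry: furniture == jewelry is false
  original tags attached: yes → true
  customer is a member: yes → true
  NOT item shows signs of use: yes → false
  NOT receipt or order number provided: yes → false
  item price ≥ 482.99 USD: 1480.88 ≥ 482.99 is true
  NOT damaged in transit: yes → false
  restocking fee paid: yes → true
  days since delivery ≥ 175 days: 217 ≥ 175 is true
  item marked final-sale: no → false
  packaging opened: no → false
  return reason ∈ {defective, late}: wrong-item is not in the set → false
Combine:
[1.1.1.3] true AND true = true
[1.1.1] true AND false AND true = false
[1.1.2.1.1.1.1] exactly-one(false, false) = false
[1.1.2.1.1.1] NOT false = true
[1.1.2.1.1] NOT true = false
[1.1.2.1.2] true AND false = false
[1.1.2.1] false OR false = false
[1.1.2] NOT false = true
[1.1.3] exactly-one(true, true, false) = false
[1.1] false OR true OR false = true
[1] NOT true = false
[2] false → false (antecedent false ⇒ implication holds) = true
[root] false AND true = false
Overall: false → refused

Refused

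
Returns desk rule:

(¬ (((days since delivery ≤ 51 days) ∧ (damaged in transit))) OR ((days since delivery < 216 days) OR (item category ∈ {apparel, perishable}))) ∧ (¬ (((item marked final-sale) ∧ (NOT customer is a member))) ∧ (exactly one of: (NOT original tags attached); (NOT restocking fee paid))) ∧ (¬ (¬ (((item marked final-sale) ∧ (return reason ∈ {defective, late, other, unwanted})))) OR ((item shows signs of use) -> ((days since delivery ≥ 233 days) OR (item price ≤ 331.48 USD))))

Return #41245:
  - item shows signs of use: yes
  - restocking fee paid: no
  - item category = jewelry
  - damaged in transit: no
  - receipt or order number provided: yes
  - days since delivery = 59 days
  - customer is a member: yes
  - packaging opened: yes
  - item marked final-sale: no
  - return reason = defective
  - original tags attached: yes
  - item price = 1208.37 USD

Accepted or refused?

Atomic conditions:
  days since delivery ≤ 51 days: 59 ≤ 51 is false
  damaged in transit: no → false
  days since delivery < 216 days: 59 < 216 is true
  item category ∈ {apparel, perishable}: jewelry is not in the set → false
  item marked final-sale: no → false
  NOT customer is a member: yes → false
  NOT original tags attached: yes → false
  NOT restocking fee paid: no → true
  return reason ∈ {defective, late, other, unwanted}: defective is in the set → true
  item shows signs of use: yes → true
  days since delivery ≥ 233 days: 59 ≥ 233 is false
  item price ≤ 331.48 USD: 1208.37 ≤ 331.48 is false
Combine:
[1.1.1] false AND false = false
[1.1] NOT false = true
[1.2] true OR false = true
[1] true OR true = true
[2.1.1] false AND false = false
[2.1] NOT false = true
[2.2] exactly-one(false, true) = true
[2] true AND true = true
[3.1.1.1] false AND true = false
[3.1.1] NOT false = true
[3.1] NOT true = false
[3.2.2] false OR false = false
[3.2] true → false = false
[3] false OR false = false
[root] true AND true AND false = false
Overall: false → refused

Refused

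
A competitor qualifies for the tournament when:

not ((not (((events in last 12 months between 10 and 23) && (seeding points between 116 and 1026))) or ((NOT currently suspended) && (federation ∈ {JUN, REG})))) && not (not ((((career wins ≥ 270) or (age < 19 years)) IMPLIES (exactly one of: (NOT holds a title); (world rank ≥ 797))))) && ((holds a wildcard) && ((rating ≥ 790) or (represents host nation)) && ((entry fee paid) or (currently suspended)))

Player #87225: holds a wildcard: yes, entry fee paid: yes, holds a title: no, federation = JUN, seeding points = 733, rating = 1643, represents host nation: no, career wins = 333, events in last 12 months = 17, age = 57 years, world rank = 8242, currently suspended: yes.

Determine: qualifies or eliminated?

Atomic conditions:
  events in last 12 months between 10 and 23: 17 in [10, 23] is true
  seeding points between 116 and 1026: 733 in [116, 1026] is true
  NOT currently suspended: yes → false
  federation ∈ {JUN, REG}: JUN is in the set → true
  career wins ≥ 270: 333 ≥ 270 is true
  age < 19 years: 57 < 19 is false
  NOT holds a title: no → true
  world rank ≥ 797: 8242 ≥ 797 is true
  holds a wildcard: yes → true
  rating ≥ 790: 1643 ≥ 790 is true
  represents host nation: no → false
  entry fee paid: yes → true
  currently suspended: yes → true
Combine:
[1.1.1.1] true AND true = true
[1.1.1] NOT true = false
[1.1.2] false AND true = false
[1.1] false OR false = false
[1] NOT false = true
[2.1.1.1] true OR false = true
[2.1.1.2] exactly-one(true, true) = false
[2.1.1] true → false = false
[2.1] NOT false = true
[2] NOT true = false
[3.2] true OR false = true
[3.3] true OR true = true
[3] true AND true AND true = true
[root] true AND false AND true = false
Overall: false → eliminated

Eliminated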